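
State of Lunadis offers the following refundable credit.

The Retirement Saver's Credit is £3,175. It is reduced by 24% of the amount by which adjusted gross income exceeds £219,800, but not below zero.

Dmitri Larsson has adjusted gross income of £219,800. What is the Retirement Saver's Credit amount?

£3,175

Retirement Saver's Credit: £219,800 is at or below the £219,800 threshold, so the full £3,175 applies.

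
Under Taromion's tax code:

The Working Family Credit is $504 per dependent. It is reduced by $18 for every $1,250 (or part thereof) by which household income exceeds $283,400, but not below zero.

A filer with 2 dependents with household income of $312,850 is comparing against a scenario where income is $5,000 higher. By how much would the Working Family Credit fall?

At $312,850 — base = 2 × $504 = $1,008. income exceeds $283,400 by $29,450, which is 24 full-or-partial $1,250 increments; reduction = 24 × $18 = $432, leaving $576.
At $317,850 — base = 2 × $504 = $1,008. income exceeds $283,400 by $34,450, which is 28 full-or-partial $1,250 increments; reduction = 28 × $18 = $504, leaving $504.
Lost: $576 − $504 = $72.

$72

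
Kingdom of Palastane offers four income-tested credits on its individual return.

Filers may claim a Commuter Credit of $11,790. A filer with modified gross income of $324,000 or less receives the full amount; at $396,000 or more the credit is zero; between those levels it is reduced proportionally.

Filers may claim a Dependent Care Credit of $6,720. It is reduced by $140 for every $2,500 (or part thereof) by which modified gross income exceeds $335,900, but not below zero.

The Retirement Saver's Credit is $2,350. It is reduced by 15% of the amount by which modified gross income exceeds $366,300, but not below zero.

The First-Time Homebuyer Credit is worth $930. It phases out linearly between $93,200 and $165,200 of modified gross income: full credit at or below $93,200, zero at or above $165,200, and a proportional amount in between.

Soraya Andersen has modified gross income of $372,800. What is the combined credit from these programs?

Commuter Credit: $372,800 is $48,800 into a $72,000 phase-out range, leaving 23,200/72,000 of the credit: $11,790 × 23,200/72,000 = $3,799.
Dependent Care Credit: income exceeds $335,900 by $36,900, which is 15 full-or-partial $2,500 increments; reduction = 15 × $140 = $2,100, leaving $4,620.
Retirement Saver's Credit: 15% of the $6,500 excess over $366,300 is $975; credit = $2,350 − $975 = $1,375.
First-Time Homebuyer Credit: $372,800 is at or above $165,200, so the credit is $0.
Total: $3,799 + $4,620 + $1,375 + $0 = $9,794.

$9,794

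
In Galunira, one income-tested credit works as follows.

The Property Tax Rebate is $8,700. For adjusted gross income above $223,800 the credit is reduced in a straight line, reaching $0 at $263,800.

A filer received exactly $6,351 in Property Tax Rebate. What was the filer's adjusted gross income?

$6,351 is 6,351/8,700 of the full $8,700, so 2,349/8,700 of the $40,000 range has been used: income = $223,800 + $40,000 × 2,349/8,700 = $234,600.

$234,600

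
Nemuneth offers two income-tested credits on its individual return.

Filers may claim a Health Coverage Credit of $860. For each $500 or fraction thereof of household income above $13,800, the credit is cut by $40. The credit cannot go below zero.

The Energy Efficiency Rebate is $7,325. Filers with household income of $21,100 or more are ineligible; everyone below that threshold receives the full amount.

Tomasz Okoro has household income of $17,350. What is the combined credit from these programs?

$7,865

Health Coverage Credit: income exceeds $13,800 by $3,550, which is 8 full-or-partial $500 increments; reduction = 8 × $40 = $320, leaving $540.
Energy Efficiency Rebate: $17,350 is below the $21,100 cutoff, so the full $7,325 applies.
Total: $540 + $7,325 = $7,865.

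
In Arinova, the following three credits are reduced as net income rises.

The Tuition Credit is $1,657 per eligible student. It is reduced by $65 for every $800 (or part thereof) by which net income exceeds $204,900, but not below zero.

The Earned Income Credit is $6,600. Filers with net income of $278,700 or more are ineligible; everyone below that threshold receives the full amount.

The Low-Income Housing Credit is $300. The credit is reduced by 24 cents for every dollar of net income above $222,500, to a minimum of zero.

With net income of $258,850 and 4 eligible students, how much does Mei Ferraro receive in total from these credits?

$8,808

Tuition Credit: base = 4 × $1,657 = $6,628. income exceeds $204,900 by $53,950, which is 68 full-or-partial $800 increments; reduction = 68 × $65 = $4,420, leaving $2,208.
Earned Income Credit: $258,850 is below the $278,700 cutoff, so the full $6,600 applies.
Low-Income Housing Credit: 24% of the $36,350 excess over $222,500 is $8,724 ≥ base, so the credit is $0.
Total: $2,208 + $6,600 + $0 = $8,808.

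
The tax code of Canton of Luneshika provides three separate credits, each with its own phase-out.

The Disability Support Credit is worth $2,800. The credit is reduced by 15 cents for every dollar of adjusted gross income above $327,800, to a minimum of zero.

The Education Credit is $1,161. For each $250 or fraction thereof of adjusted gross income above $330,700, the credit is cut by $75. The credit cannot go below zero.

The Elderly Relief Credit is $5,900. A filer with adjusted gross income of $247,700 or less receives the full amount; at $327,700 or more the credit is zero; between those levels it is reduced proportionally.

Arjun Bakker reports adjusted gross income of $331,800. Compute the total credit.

$2,986

Disability Support Credit: 15% of the $4,000 excess over $327,800 is $600; credit = $2,800 − $600 = $2,200.
Education Credit: income exceeds $330,700 by $1,100, which is 5 full-or-partial $250 increments; reduction = 5 × $75 = $375, leaving $786.
Elderly Relief Credit: $331,800 is at or above $327,700, so the credit is $0.
Total: $2,200 + $786 + $0 = $2,986.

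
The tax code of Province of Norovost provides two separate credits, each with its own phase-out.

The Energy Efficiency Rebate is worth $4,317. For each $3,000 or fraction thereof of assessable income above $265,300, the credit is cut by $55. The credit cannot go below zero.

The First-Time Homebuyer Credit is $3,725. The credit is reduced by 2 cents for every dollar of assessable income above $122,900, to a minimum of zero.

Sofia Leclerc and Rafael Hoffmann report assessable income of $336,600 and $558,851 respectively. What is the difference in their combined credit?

$2,997

Sofia ($336,600): Energy Efficiency Rebate: income exceeds $265,300 by $71,300, which is 24 full-or-partial $3,000 increments; reduction = 24 × $55 = $1,320, leaving $2,997. First-Time Homebuyer Credit: 2% of the $213,700 excess over $122,900 is $4,274 ≥ base, so the credit is $0. total $2,997 + $0 = $2,997
Rafael ($558,851): Energy Efficiency Rebate: income exceeds $265,300 by $293,551 → 98 increments × $55 = $5,390 ≥ base, so the credit is $0. First-Time Homebuyer Credit: 2% of the $435,951 excess over $122,900 is $8,719.02 ≥ base, so the credit is $0. total $0 + $0 = $0
Difference: |$2,997 − $0| = $2,997.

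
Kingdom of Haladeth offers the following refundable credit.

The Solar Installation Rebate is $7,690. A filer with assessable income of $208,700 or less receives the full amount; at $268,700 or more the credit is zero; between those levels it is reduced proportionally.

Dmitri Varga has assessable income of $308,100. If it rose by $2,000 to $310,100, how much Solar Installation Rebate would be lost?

$0

At $308,100 — $308,100 is at or above $268,700, so the credit is $0.
At $310,100 — $310,100 is at or above $268,700, so the credit is $0.
Lost: $0 − $0 = $0.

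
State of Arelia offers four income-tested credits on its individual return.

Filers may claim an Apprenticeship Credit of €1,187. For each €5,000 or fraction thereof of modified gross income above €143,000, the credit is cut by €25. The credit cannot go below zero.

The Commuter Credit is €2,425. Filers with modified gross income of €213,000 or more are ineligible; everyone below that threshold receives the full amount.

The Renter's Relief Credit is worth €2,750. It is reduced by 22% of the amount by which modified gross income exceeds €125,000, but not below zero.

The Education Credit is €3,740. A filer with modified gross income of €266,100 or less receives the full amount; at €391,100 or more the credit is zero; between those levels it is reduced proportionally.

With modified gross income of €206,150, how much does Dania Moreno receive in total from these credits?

€7,027

Apprenticeship Credit: income exceeds €143,000 by €63,150, which is 13 full-or-partial €5,000 increments; reduction = 13 × €25 = €325, leaving €862.
Commuter Credit: €206,150 is below the €213,000 cutoff, so the full €2,425 applies.
Renter's Relief Credit: 22% of the €81,150 excess over €125,000 is €17,853 ≥ base, so the credit is €0.
Education Credit: €206,150 is at or below the €266,100 threshold, so the full €3,740 applies.
Total: €862 + €2,425 + €0 + €3,740 = €7,027.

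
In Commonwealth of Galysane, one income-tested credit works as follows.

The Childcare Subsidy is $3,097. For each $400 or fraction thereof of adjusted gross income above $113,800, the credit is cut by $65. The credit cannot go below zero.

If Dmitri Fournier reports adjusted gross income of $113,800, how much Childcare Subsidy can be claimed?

$3,097

Childcare Subsidy: $113,800 is at or below the $113,800 threshold, so the full $3,097 applies.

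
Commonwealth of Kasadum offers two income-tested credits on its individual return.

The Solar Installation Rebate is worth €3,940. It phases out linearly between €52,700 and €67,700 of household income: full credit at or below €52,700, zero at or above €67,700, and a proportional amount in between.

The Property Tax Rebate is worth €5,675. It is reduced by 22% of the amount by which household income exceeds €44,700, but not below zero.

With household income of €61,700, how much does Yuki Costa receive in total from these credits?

€3,511

Solar Installation Rebate: €61,700 is €9,000 into a €15,000 phase-out range, leaving 6,000/15,000 of the credit: €3,940 × 6,000/15,000 = €1,576.
Property Tax Rebate: 22% of the €17,000 excess over €44,700 is €3,740; credit = €5,675 − €3,740 = €1,935.
Total: €1,576 + €1,935 = €3,511.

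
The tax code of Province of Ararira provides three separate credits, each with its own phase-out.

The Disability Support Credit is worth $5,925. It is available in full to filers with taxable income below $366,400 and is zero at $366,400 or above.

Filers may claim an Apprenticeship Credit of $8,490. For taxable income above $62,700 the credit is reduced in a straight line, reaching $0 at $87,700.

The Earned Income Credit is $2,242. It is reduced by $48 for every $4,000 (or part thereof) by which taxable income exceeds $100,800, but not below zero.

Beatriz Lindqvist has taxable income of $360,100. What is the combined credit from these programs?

Disability Support Credit: $360,100 is below the $366,400 cutoff, so the full $5,925 applies.
Apprenticeship Credit: $360,100 is at or above $87,700, so the credit is $0.
Earned Income Credit: income exceeds $100,800 by $259,300 → 65 increments × $48 = $3,120 ≥ base, so the credit is $0.
Total: $5,925 + $0 + $0 = $5,925.

$5,925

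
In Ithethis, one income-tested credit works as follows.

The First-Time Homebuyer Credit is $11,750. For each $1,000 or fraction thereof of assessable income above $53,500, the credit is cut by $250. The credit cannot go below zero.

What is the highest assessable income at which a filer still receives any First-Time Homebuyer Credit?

After 46 increments the reduction is 46 × $250 = $11,500, leaving $250; one more increment wipes it out. Increment 46 ends at excess 46 × $1,000 = $46,000, so the highest qualifying income is $53,500 + $46,000 = $99,500.

$99,500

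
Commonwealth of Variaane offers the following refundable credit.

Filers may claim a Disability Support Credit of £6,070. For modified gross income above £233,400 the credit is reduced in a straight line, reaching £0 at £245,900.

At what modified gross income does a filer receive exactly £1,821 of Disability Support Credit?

£242,150

£1,821 is 1,821/6,070 of the full £6,070, so 4,249/6,070 of the £12,500 range has been used: income = £233,400 + £12,500 × 4,249/6,070 = £242,150.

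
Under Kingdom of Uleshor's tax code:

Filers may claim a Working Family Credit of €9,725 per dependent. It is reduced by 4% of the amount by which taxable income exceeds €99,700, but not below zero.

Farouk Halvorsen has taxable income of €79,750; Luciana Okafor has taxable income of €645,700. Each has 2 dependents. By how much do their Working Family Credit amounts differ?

Farouk (€79,750): Working Family Credit: base = 2 × €9,725 = €19,450. €79,750 is at or below the €99,700 threshold, so the full €19,450 applies.
Luciana (€645,700): Working Family Credit: base = 2 × €9,725 = €19,450. 4% of the €546,000 excess over €99,700 is €21,840 ≥ base, so the credit is €0.
Difference: |€19,450 − €0| = €19,450.

€19,450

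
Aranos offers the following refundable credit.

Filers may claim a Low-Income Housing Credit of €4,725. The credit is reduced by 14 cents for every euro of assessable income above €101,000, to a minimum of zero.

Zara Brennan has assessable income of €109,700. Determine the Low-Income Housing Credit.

€3,507

Low-Income Housing Credit: 14% of the €8,700 excess over €101,000 is €1,218; credit = €4,725 − €1,218 = €3,507.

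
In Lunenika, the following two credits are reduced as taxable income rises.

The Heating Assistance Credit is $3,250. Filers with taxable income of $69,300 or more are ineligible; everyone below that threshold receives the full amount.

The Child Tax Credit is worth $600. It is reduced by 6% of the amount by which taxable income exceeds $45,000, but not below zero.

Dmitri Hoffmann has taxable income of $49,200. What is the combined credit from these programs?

Heating Assistance Credit: $49,200 is below the $69,300 cutoff, so the full $3,250 applies.
Child Tax Credit: 6% of the $4,200 excess over $45,000 is $252; credit = $600 − $252 = $348.
Total: $3,250 + $348 = $3,598.

$3,598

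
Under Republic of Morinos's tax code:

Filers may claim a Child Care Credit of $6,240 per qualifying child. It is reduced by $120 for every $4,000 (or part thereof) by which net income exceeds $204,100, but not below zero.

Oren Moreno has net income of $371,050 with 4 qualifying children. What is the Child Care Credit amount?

Child Care Credit: base = 4 × $6,240 = $24,960. income exceeds $204,100 by $166,950, which is 42 full-or-partial $4,000 increments; reduction = 42 × $120 = $5,040, leaving $19,920.

$19,920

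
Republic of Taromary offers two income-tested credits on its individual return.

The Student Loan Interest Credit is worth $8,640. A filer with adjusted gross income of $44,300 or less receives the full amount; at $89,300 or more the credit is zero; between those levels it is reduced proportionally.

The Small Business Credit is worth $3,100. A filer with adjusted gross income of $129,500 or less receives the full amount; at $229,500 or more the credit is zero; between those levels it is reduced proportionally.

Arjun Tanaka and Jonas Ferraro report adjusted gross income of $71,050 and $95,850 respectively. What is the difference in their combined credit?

Arjun ($71,050): Student Loan Interest Credit: $71,050 is $26,750 into a $45,000 phase-out range, leaving 18,250/45,000 of the credit: $8,640 × 18,250/45,000 = $3,504. Small Business Credit: $71,050 is at or below the $129,500 threshold, so the full $3,100 applies. total $3,504 + $3,100 = $6,604
Jonas ($95,850): Student Loan Interest Credit: $95,850 is at or above $89,300, so the credit is $0. Small Business Credit: $95,850 is at or below the $129,500 threshold, so the full $3,100 applies. total $0 + $3,100 = $3,100
Difference: |$6,604 − $3,100| = $3,504.

$3,504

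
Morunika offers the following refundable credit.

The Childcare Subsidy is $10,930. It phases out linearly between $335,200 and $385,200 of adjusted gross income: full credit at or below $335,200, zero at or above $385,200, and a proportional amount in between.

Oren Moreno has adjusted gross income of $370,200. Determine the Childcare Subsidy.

Childcare Subsidy: $370,200 is $35,000 into a $50,000 phase-out range, leaving 15,000/50,000 of the credit: $10,930 × 15,000/50,000 = $3,279.

$3,279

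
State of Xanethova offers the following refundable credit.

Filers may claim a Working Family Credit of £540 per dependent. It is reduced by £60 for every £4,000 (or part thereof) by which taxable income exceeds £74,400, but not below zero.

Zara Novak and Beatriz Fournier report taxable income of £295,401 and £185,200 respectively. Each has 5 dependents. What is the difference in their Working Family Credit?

£1,020

Zara (£295,401): Working Family Credit: base = 5 × £540 = £2,700. income exceeds £74,400 by £221,001 → 56 increments × £60 = £3,360 ≥ base, so the credit is £0.
Beatriz (£185,200): Working Family Credit: base = 5 × £540 = £2,700. income exceeds £74,400 by £110,800, which is 28 full-or-partial £4,000 increments; reduction = 28 × £60 = £1,680, leaving £1,020.
Difference: |£0 − £1,020| = £1,020.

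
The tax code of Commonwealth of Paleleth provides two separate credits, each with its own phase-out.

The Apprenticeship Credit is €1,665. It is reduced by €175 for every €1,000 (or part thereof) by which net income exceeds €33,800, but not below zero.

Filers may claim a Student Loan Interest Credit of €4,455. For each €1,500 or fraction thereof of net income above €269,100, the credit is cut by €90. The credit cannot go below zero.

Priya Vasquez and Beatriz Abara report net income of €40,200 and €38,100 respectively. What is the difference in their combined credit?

€350

Priya (€40,200): Apprenticeship Credit: income exceeds €33,800 by €6,400, which is 7 full-or-partial €1,000 increments; reduction = 7 × €175 = €1,225, leaving €440. Student Loan Interest Credit: €40,200 is at or below the €269,100 threshold, so the full €4,455 applies. total €440 + €4,455 = €4,895
Beatriz (€38,100): Apprenticeship Credit: income exceeds €33,800 by €4,300, which is 5 full-or-partial €1,000 increments; reduction = 5 × €175 = €875, leaving €790. Student Loan Interest Credit: €38,100 is at or below the €269,100 threshold, so the full €4,455 applies. total €790 + €4,455 = €5,245
Difference: |€4,895 − €5,245| = €350.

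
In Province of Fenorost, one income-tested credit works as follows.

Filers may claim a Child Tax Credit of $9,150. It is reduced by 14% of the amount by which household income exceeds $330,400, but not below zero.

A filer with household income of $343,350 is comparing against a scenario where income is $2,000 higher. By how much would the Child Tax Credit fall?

At $343,350 — 14% of the $12,950 excess over $330,400 is $1,813; credit = $9,150 − $1,813 = $7,337.
At $345,350 — 14% of the $14,950 excess over $330,400 is $2,093; credit = $9,150 − $2,093 = $7,057.
Lost: $7,337 − $7,057 = $280.

$280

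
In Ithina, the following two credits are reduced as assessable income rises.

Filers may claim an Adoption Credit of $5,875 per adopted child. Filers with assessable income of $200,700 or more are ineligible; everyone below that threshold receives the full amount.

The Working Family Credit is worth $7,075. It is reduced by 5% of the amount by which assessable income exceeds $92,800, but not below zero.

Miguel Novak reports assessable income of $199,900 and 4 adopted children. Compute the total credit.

$25,220

Adoption Credit: base = 4 × $5,875 = $23,500. $199,900 is below the $200,700 cutoff, so the full $23,500 applies.
Working Family Credit: 5% of the $107,100 excess over $92,800 is $5,355; credit = $7,075 − $5,355 = $1,720.
Total: $23,500 + $1,720 = $25,220.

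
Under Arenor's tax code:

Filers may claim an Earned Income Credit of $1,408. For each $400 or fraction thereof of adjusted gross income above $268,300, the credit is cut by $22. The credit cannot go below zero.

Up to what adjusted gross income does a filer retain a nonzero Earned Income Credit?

After 63 increments the reduction is 63 × $22 = $1,386, leaving $22; one more increment wipes it out. Increment 63 ends at excess 63 × $400 = $25,200, so the highest qualifying income is $268,300 + $25,200 = $293,500.

$293,500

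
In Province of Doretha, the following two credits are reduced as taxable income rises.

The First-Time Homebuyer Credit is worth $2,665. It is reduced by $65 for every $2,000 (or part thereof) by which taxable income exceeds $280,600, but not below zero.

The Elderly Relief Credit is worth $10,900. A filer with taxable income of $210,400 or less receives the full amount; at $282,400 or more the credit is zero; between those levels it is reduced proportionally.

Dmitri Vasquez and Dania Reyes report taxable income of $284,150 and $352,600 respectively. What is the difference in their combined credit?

Dmitri ($284,150): First-Time Homebuyer Credit: income exceeds $280,600 by $3,550, which is 2 full-or-partial $2,000 increments; reduction = 2 × $65 = $130, leaving $2,535. Elderly Relief Credit: $284,150 is at or above $282,400, so the credit is $0. total $2,535 + $0 = $2,535
Dania ($352,600): First-Time Homebuyer Credit: income exceeds $280,600 by $72,000, which is 36 full-or-partial $2,000 increments; reduction = 36 × $65 = $2,340, leaving $325. Elderly Relief Credit: $352,600 is at or above $282,400, so the credit is $0. total $325 + $0 = $325
Difference: |$2,535 − $325| = $2,210.

$2,210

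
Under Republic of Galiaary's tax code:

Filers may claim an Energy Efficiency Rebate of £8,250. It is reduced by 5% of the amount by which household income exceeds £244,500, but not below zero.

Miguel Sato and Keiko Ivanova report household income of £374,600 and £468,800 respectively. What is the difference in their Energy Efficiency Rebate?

£1,745

Miguel (£374,600): Energy Efficiency Rebate: 5% of the £130,100 excess over £244,500 is £6,505; credit = £8,250 − £6,505 = £1,745.
Keiko (£468,800): Energy Efficiency Rebate: 5% of the £224,300 excess over £244,500 is £11,215 ≥ base, so the credit is £0.
Difference: |£1,745 − £0| = £1,745.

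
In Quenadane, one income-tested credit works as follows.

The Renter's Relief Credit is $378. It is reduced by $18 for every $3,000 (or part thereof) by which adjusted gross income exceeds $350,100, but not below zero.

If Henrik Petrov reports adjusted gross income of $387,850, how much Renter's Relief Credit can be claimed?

$144

Renter's Relief Credit: income exceeds $350,100 by $37,750, which is 13 full-or-partial $3,000 increments; reduction = 13 × $18 = $234, leaving $144.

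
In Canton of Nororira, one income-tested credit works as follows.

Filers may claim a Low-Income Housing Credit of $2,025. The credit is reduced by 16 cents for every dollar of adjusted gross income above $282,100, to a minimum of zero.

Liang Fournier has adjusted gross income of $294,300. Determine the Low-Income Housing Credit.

$73

Low-Income Housing Credit: 16% of the $12,200 excess over $282,100 is $1,952; credit = $2,025 − $1,952 = $73.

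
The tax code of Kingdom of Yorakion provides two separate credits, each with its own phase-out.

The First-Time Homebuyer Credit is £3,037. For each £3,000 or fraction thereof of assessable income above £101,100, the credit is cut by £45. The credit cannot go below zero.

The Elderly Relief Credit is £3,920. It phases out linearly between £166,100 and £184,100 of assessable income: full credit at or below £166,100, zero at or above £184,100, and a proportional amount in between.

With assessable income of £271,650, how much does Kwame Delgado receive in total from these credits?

First-Time Homebuyer Credit: income exceeds £101,100 by £170,550, which is 57 full-or-partial £3,000 increments; reduction = 57 × £45 = £2,565, leaving £472.
Elderly Relief Credit: £271,650 is at or above £184,100, so the credit is £0.
Total: £472 + £0 = £472.

£472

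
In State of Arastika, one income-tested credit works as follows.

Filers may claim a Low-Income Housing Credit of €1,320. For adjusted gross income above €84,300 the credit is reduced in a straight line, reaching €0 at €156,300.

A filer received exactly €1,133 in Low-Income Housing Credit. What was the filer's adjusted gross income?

€1,133 is 1,133/1,320 of the full €1,320, so 187/1,320 of the €72,000 range has been used: income = €84,300 + €72,000 × 187/1,320 = €94,500.

€94,500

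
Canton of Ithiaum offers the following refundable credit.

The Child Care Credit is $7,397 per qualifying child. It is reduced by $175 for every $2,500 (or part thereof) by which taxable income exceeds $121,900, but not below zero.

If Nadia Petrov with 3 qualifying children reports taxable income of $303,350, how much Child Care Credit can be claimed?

Child Care Credit: base = 3 × $7,397 = $22,191. income exceeds $121,900 by $181,450, which is 73 full-or-partial $2,500 increments; reduction = 73 × $175 = $12,775, leaving $9,416.

$9,416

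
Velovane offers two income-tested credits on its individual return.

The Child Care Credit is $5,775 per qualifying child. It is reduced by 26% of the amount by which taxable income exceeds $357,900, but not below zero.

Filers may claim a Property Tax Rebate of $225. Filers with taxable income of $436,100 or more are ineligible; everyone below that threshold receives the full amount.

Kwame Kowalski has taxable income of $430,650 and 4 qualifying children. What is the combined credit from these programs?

Child Care Credit: base = 4 × $5,775 = $23,100. 26% of the $72,750 excess over $357,900 is $18,915; credit = $23,100 − $18,915 = $4,185.
Property Tax Rebate: $430,650 is below the $436,100 cutoff, so the full $225 applies.
Total: $4,185 + $225 = $4,410.

$4,410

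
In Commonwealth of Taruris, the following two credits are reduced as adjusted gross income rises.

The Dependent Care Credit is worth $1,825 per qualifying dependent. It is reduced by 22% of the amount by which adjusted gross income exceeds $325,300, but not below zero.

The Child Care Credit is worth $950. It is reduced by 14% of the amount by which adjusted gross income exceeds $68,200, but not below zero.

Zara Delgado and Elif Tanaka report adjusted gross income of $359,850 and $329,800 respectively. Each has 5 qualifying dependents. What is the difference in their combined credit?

Zara ($359,850): Dependent Care Credit: base = 5 × $1,825 = $9,125. 22% of the $34,550 excess over $325,300 is $7,601; credit = $9,125 − $7,601 = $1,524. Child Care Credit: 14% of the $291,650 excess over $68,200 is $40,831 ≥ base, so the credit is $0. total $1,524 + $0 = $1,524
Elif ($329,800): Dependent Care Credit: base = 5 × $1,825 = $9,125. 22% of the $4,500 excess over $325,300 is $990; credit = $9,125 − $990 = $8,135. Child Care Credit: 14% of the $261,600 excess over $68,200 is $36,624 ≥ base, so the credit is $0. total $8,135 + $0 = $8,135
Difference: |$1,524 − $8,135| = $6,611.

$6,611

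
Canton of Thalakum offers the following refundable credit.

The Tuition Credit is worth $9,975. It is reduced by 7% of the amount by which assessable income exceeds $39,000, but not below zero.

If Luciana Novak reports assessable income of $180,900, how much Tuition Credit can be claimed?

$42

Tuition Credit: 7% of the $141,900 excess over $39,000 is $9,933; credit = $9,975 − $9,933 = $42.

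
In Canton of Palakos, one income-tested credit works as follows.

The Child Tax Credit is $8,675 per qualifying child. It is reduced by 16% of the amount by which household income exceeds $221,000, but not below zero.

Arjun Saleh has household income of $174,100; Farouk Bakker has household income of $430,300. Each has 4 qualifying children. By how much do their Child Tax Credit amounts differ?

Arjun ($174,100): Child Tax Credit: base = 4 × $8,675 = $34,700. $174,100 is at or below the $221,000 threshold, so the full $34,700 applies.
Farouk ($430,300): Child Tax Credit: base = 4 × $8,675 = $34,700. 16% of the $209,300 excess over $221,000 is $33,488; credit = $34,700 − $33,488 = $1,212.
Difference: |$34,700 − $1,212| = $33,488.

$33,488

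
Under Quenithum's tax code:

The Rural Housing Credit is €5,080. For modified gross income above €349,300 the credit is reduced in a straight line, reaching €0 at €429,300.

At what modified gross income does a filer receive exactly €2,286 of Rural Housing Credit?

€393,300

€2,286 is 2,286/5,080 of the full €5,080, so 2,794/5,080 of the €80,000 range has been used: income = €349,300 + €80,000 × 2,794/5,080 = €393,300.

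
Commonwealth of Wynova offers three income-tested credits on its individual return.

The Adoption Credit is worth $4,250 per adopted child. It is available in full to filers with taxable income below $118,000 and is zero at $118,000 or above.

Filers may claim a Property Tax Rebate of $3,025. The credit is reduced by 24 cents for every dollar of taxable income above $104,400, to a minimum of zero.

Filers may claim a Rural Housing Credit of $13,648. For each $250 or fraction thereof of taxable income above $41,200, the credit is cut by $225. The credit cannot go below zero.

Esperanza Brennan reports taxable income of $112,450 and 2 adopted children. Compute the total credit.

Adoption Credit: base = 2 × $4,250 = $8,500. $112,450 is below the $118,000 cutoff, so the full $8,500 applies.
Property Tax Rebate: 24% of the $8,050 excess over $104,400 is $1,932; credit = $3,025 − $1,932 = $1,093.
Rural Housing Credit: income exceeds $41,200 by $71,250 → 285 increments × $225 = $64,125 ≥ base, so the credit is $0.
Total: $8,500 + $1,093 + $0 = $9,593.

$9,593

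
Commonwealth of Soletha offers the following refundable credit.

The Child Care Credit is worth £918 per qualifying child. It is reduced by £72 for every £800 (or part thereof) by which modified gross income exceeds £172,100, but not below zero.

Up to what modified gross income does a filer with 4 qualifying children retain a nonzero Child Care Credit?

Full credit = 4 × £918 = £3,672.
After 50 increments the reduction is 50 × £72 = £3,600, leaving £72; one more increment wipes it out. Increment 50 ends at excess 50 × £800 = £40,000, so the highest qualifying income is £172,100 + £40,000 = £212,100.

£212,100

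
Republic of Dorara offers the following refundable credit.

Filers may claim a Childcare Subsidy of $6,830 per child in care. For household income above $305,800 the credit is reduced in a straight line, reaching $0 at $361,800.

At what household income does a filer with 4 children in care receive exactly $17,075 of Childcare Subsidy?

$326,800

Full credit = 4 × $6,830 = $27,320.
$17,075 is 17,075/27,320 of the full $27,320, so 10,245/27,320 of the $56,000 range has been used: income = $305,800 + $56,000 × 10,245/27,320 = $326,800.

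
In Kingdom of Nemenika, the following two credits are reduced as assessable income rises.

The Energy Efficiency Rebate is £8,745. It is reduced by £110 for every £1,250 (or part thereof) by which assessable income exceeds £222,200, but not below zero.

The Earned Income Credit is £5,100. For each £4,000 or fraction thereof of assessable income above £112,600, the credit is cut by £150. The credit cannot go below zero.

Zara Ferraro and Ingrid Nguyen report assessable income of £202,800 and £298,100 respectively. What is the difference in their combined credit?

£8,360

Zara (£202,800): Energy Efficiency Rebate: £202,800 is at or below the £222,200 threshold, so the full £8,745 applies. Earned Income Credit: income exceeds £112,600 by £90,200, which is 23 full-or-partial £4,000 increments; reduction = 23 × £150 = £3,450, leaving £1,650. total £8,745 + £1,650 = £10,395
Ingrid (£298,100): Energy Efficiency Rebate: income exceeds £222,200 by £75,900, which is 61 full-or-partial £1,250 increments; reduction = 61 × £110 = £6,710, leaving £2,035. Earned Income Credit: income exceeds £112,600 by £185,500 → 47 increments × £150 = £7,050 ≥ base, so the credit is £0. total £2,035 + £0 = £2,035
Difference: |£10,395 − £2,035| = £8,360.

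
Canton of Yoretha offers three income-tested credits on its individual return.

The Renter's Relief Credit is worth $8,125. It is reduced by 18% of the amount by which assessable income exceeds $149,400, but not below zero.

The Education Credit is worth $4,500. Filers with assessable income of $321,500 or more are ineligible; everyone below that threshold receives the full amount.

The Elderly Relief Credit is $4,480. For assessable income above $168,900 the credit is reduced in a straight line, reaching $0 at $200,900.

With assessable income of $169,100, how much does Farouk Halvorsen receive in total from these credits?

Renter's Relief Credit: 18% of the $19,700 excess over $149,400 is $3,546; credit = $8,125 − $3,546 = $4,579.
Education Credit: $169,100 is below the $321,500 cutoff, so the full $4,500 applies.
Elderly Relief Credit: $169,100 is $200 into a $32,000 phase-out range, leaving 31,800/32,000 of the credit: $4,480 × 31,800/32,000 = $4,452.
Total: $4,579 + $4,500 + $4,452 = $13,531.

$13,531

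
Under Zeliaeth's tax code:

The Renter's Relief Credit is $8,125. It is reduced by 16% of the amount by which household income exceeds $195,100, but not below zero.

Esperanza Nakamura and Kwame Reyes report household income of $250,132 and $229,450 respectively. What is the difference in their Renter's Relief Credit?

$2,629

Esperanza ($250,132): Renter's Relief Credit: 16% of the $55,032 excess over $195,100 is $8,805.12 ≥ base, so the credit is $0.
Kwame ($229,450): Renter's Relief Credit: 16% of the $34,350 excess over $195,100 is $5,496; credit = $8,125 − $5,496 = $2,629.
Difference: |$0 − $2,629| = $2,629.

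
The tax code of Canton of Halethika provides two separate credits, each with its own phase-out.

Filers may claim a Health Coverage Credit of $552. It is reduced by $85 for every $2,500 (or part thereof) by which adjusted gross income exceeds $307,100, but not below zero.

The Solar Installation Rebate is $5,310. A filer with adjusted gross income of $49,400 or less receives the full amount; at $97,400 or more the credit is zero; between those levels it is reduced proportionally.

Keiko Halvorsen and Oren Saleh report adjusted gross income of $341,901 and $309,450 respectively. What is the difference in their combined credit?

$467

Keiko ($341,901): Health Coverage Credit: income exceeds $307,100 by $34,801 → 14 increments × $85 = $1,190 ≥ base, so the credit is $0. Solar Installation Rebate: $341,901 is at or above $97,400, so the credit is $0. total $0 + $0 = $0
Oren ($309,450): Health Coverage Credit: income exceeds $307,100 by $2,350, which is 1 full-or-partial $2,500 increment; reduction = 1 × $85 = $85, leaving $467. Solar Installation Rebate: $309,450 is at or above $97,400, so the credit is $0. total $467 + $0 = $467
Difference: |$0 − $467| = $467.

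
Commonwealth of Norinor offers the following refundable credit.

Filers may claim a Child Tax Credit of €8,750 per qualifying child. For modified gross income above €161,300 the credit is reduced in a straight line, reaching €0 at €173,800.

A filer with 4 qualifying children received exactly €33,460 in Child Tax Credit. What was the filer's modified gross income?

€161,850

Full credit = 4 × €8,750 = €35,000.
€33,460 is 33,460/35,000 of the full €35,000, so 1,540/35,000 of the €12,500 range has been used: income = €161,300 + €12,500 × 1,540/35,000 = €161,850.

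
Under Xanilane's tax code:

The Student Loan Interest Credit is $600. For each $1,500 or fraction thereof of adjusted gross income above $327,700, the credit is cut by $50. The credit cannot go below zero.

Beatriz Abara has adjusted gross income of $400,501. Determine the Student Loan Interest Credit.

$0

Student Loan Interest Credit: income exceeds $327,700 by $72,801 → 49 increments × $50 = $2,450 ≥ base, so the credit is $0.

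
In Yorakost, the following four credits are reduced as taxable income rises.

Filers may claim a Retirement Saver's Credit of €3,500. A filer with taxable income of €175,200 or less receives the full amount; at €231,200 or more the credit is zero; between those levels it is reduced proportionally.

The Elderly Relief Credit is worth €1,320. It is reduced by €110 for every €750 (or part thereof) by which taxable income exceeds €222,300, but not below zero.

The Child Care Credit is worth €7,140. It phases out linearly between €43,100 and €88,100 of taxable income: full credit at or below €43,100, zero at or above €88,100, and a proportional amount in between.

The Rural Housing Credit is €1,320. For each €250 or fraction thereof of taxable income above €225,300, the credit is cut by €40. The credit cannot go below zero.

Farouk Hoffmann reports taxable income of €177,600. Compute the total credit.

Retirement Saver's Credit: €177,600 is €2,400 into a €56,000 phase-out range, leaving 53,600/56,000 of the credit: €3,500 × 53,600/56,000 = €3,350.
Elderly Relief Credit: €177,600 is at or below the €222,300 threshold, so the full €1,320 applies.
Child Care Credit: €177,600 is at or above €88,100, so the credit is €0.
Rural Housing Credit: €177,600 is at or below the €225,300 threshold, so the full €1,320 applies.
Total: €3,350 + €1,320 + €0 + €1,320 = €5,990.

€5,990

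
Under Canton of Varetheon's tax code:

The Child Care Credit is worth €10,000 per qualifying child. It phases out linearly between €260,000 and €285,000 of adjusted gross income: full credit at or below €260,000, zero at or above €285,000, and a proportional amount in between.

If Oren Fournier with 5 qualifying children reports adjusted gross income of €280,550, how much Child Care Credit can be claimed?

€8,900

Child Care Credit: base = 5 × €10,000 = €50,000. €280,550 is €20,550 into a €25,000 phase-out range, leaving 4,450/25,000 of the credit: €50,000 × 4,450/25,000 = €8,900.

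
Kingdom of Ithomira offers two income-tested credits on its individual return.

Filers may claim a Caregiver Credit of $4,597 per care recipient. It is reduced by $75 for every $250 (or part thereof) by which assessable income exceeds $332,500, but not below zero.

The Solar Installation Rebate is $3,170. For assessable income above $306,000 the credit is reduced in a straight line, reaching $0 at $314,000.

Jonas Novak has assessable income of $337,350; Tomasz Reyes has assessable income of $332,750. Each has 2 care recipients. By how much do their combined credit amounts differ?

Jonas ($337,350): Caregiver Credit: base = 2 × $4,597 = $9,194. income exceeds $332,500 by $4,850, which is 20 full-or-partial $250 increments; reduction = 20 × $75 = $1,500, leaving $7,694. Solar Installation Rebate: $337,350 is at or above $314,000, so the credit is $0. total $7,694 + $0 = $7,694
Tomasz ($332,750): Caregiver Credit: base = 2 × $4,597 = $9,194. income exceeds $332,500 by $250, which is 1 full-or-partial $250 increment; reduction = 1 × $75 = $75, leaving $9,119. Solar Installation Rebate: $332,750 is at or above $314,000, so the credit is $0. total $9,119 + $0 = $9,119
Difference: |$7,694 − $9,119| = $1,425.

$1,425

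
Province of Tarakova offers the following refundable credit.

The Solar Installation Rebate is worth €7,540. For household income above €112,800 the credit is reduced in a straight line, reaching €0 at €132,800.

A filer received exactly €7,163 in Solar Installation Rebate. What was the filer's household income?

€7,163 is 7,163/7,540 of the full €7,540, so 377/7,540 of the €20,000 range has been used: income = €112,800 + €20,000 × 377/7,540 = €113,800.

€113,800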